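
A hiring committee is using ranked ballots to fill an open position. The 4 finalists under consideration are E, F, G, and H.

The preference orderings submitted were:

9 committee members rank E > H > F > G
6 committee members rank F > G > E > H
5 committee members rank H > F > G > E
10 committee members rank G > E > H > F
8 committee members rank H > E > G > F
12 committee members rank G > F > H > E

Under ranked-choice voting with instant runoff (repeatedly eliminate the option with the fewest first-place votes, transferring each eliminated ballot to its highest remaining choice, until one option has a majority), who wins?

Round 1: G 22, H 13, E 9, F 6. F has the fewest and is eliminated.
Round 2: G 28, H 13, E 9. G has a majority.

G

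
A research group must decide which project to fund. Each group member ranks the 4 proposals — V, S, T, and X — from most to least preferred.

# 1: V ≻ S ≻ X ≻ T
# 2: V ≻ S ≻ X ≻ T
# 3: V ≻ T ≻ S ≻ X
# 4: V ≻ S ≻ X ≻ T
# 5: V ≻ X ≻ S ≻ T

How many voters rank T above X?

Ballots ranking T above X: 1.
Ballots ranking X above T: 4.
So 1 of 5 voters prefer T to X.

1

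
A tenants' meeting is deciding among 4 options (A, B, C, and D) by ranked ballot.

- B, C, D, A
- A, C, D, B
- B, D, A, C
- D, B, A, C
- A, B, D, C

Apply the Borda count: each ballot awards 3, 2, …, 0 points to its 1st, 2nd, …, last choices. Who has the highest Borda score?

Borda scores:
  A: 0 + 3 + 1 + 1 + 3 = 8
  B: 3 + 0 + 3 + 2 + 2 = 10
  C: 2 + 2 + 0 + 0 + 0 = 4
  D: 1 + 1 + 2 + 3 + 1 = 8
B has the highest total.

B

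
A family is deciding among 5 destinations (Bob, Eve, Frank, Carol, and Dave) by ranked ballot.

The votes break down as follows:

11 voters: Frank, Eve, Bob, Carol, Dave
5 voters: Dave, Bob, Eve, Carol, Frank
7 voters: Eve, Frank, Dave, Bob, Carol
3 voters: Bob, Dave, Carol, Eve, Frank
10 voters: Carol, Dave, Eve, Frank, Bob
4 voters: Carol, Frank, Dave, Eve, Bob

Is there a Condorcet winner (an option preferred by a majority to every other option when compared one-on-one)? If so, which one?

Head-to-head results (40 voters total):
Bob vs Eve: Eve wins 32–8.
Bob vs Frank: Frank wins 32–8.
Bob vs Carol: Bob wins 26–14.
Bob vs Dave: Dave wins 26–14.
Eve vs Frank: Eve wins 25–15.
Eve vs Carol: Eve wins 23–17.
Eve vs Dave: Dave wins 22–18.
Frank vs Carol: Carol wins 22–18.
Frank vs Dave: Frank wins 22–18.
Carol vs Dave: Carol wins 25–15.
No candidate beats all others: Bob beats Carol beats Frank beats Bob, a majority cycle.

No Condorcet winner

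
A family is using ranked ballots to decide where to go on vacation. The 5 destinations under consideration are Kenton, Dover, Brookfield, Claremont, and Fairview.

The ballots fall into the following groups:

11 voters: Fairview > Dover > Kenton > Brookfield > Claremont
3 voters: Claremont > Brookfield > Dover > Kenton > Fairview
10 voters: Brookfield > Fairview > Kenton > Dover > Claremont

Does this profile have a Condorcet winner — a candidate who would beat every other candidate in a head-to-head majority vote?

Head-to-head results (24 voters total):
Kenton vs Dover: Dover wins 14–10.
Kenton vs Brookfield: Brookfield wins 13–11.
Kenton vs Claremont: Kenton wins 21–3.
Kenton vs Fairview: Fairview wins 21–3.
Dover vs Brookfield: Brookfield wins 13–11.
Dover vs Claremont: Dover wins 21–3.
Dover vs Fairview: Fairview wins 21–3.
Brookfield vs Claremont: Brookfield wins 21–3.
Brookfield vs Fairview: Brookfield wins 13–11.
Claremont vs Fairview: Fairview wins 21–3.
Brookfield beats each rival — Kenton (13–11), Dover (13–11), Claremont (21–3), Fairview (13–11) — so Brookfield is the Condorcet winner.

Yes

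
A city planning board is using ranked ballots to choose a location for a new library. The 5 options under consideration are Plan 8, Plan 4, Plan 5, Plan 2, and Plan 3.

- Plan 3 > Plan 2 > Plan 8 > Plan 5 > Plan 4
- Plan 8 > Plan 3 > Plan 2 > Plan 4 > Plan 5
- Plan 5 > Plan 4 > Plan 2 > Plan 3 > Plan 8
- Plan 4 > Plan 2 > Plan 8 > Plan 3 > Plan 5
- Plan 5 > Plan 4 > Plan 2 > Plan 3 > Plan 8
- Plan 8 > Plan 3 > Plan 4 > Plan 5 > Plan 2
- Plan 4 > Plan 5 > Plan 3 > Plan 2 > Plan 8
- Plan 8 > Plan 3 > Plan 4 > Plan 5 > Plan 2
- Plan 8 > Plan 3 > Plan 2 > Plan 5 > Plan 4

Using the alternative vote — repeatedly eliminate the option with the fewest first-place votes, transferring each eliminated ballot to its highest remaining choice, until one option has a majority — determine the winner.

Plan 8

Round 1: Plan 8 4, Plan 4 2, Plan 5 2, Plan 3 1, Plan 2 0. Plan 2 has the fewest and is eliminated.
Round 2: Plan 8 4, Plan 4 2, Plan 5 2, Plan 3 1. Plan 3 has the fewest and is eliminated.
Round 3: Plan 8 5, Plan 4 2, Plan 5 2. Plan 8 has a majority.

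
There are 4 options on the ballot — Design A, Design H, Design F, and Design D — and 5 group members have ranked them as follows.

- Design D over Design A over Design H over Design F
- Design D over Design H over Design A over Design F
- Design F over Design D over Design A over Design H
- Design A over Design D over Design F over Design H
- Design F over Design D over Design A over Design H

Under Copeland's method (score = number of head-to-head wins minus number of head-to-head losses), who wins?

Pairwise results:
  Design A vs Design H: Design A wins 4–1.
  Design A vs Design F: Design A wins 3–2.
  Design A vs Design D: Design D wins 4–1.
  Design H vs Design F: Design F wins 3–2.
  Design H vs Design D: Design D wins 5–0.
  Design F vs Design D: Design D wins 3–2.
Copeland scores (wins − losses):
  Design A: 2 − 1 = 1
  Design H: 0 − 3 = -3
  Design F: 1 − 2 = -1
  Design D: 3 − 0 = 3
Design D has the best Copeland score.

Design D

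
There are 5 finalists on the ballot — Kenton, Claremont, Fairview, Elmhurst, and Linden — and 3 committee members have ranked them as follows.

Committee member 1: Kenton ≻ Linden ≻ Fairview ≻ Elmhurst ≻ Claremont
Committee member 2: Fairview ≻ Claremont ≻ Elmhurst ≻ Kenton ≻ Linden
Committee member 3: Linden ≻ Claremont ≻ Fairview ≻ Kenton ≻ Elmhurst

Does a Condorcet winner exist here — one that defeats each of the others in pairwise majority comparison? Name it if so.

Head-to-head results (3 voters total):
Kenton vs Claremont: Claremont wins 2–1.
Kenton vs Fairview: Fairview wins 2–1.
Kenton vs Elmhurst: Kenton wins 2–1.
Kenton vs Linden: Kenton wins 2–1.
Claremont vs Fairview: Fairview wins 2–1.
Claremont vs Elmhurst: Claremont wins 2–1.
Claremont vs Linden: Linden wins 2–1.
Fairview vs Elmhurst: Fairview wins 3–0.
Fairview vs Linden: Linden wins 2–1.
Elmhurst vs Linden: Linden wins 2–1.
No candidate beats all others: Kenton beats Linden beats Claremont beats Kenton, a majority cycle.

No Condorcet winner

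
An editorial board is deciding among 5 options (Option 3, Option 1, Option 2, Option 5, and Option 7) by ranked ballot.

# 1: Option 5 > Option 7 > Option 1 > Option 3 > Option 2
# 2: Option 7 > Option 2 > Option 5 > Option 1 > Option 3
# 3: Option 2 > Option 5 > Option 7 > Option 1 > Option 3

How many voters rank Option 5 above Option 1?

Ballots ranking Option 5 above Option 1: 3.
Ballots ranking Option 1 above Option 5: 0.
So 3 of 3 voters prefer Option 5 to Option 1.

3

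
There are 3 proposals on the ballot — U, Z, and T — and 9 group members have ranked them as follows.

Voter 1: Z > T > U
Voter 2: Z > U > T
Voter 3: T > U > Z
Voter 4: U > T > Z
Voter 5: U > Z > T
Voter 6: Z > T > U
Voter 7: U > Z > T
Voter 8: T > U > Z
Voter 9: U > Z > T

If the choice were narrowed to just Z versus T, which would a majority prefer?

Z

Ballots ranking Z above T: 6.
Ballots ranking T above Z: 3.
Z wins the head-to-head, 6–3.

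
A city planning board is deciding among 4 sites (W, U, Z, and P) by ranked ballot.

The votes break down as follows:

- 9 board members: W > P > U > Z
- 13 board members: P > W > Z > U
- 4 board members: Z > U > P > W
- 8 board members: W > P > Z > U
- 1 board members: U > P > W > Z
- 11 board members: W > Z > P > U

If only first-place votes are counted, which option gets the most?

First-place vote totals:
  W: 28
  U: 1
  Z: 4
  P: 13
W has the most first-place votes.

W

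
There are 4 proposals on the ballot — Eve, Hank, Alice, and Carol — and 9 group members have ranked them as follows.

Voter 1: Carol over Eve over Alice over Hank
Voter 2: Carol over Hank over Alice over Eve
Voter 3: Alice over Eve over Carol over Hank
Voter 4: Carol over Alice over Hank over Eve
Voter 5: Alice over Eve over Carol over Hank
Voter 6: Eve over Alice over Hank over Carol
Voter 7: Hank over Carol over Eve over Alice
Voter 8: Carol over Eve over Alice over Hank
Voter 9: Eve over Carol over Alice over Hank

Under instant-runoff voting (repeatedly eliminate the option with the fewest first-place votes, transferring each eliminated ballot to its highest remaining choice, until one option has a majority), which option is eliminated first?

Round 1: Carol 4, Eve 2, Alice 2, Hank 1. Hank has the fewest and is eliminated.
Round 2: Carol 5, Eve 2, Alice 2. Carol has a majority.

Hank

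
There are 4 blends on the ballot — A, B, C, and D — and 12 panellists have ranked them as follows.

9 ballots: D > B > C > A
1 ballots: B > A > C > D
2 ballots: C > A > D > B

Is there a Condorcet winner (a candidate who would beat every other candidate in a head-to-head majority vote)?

Yes

Head-to-head results (12 voters total):
A vs B: B wins 10–2.
A vs C: C wins 11–1.
A vs D: D wins 9–3.
B vs C: B wins 10–2.
B vs D: D wins 11–1.
C vs D: D wins 9–3.
D beats each rival — A (9–3), B (11–1), C (9–3) — so D is the Condorcet winner.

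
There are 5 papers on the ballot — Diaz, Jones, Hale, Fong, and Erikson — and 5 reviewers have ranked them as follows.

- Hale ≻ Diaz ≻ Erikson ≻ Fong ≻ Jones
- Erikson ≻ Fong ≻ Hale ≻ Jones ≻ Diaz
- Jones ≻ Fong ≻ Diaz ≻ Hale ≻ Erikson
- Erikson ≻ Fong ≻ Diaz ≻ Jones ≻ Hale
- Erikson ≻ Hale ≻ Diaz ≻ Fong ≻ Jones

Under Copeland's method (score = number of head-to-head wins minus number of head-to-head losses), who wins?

Erikson

Pairwise results:
  Diaz vs Jones: Diaz wins 3–2.
  Diaz vs Hale: Hale wins 3–2.
  Diaz vs Fong: Fong wins 3–2.
  Diaz vs Erikson: Erikson wins 3–2.
  Jones vs Hale: Hale wins 3–2.
  Jones vs Fong: Fong wins 4–1.
  Jones vs Erikson: Erikson wins 4–1.
  Hale vs Fong: Fong wins 3–2.
  Hale vs Erikson: Erikson wins 3–2.
  Fong vs Erikson: Erikson wins 4–1.
Copeland scores (wins − losses):
  Diaz: 1 − 3 = -2
  Jones: 0 − 4 = -4
  Hale: 2 − 2 = 0
  Fong: 3 − 1 = 2
  Erikson: 4 − 0 = 4
Erikson has the best Copeland score.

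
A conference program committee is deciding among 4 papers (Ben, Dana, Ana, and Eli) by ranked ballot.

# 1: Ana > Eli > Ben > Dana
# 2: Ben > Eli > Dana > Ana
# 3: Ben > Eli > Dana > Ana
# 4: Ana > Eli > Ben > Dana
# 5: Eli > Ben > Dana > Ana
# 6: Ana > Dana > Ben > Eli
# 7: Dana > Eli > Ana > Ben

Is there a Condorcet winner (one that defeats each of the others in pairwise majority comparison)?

Head-to-head results (7 voters total):
Ben vs Dana: Ben wins 5–2.
Ben vs Ana: Ana wins 4–3.
Ben vs Eli: Eli wins 4–3.
Dana vs Ana: Dana wins 4–3.
Dana vs Eli: Eli wins 5–2.
Ana vs Eli: Eli wins 4–3.
Eli beats each rival — Ben (4–3), Dana (5–2), Ana (4–3) — so Eli is the Condorcet winner.

Yes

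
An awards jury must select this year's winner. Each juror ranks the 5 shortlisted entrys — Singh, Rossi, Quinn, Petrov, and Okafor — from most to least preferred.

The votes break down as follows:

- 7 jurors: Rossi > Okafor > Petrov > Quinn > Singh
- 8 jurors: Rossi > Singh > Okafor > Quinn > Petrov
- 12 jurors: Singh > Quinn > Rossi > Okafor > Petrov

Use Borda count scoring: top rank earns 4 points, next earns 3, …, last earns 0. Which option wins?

Rossi

Borda scores:
  Singh: 7·0 + 8·3 + 12·4 = 72
  Rossi: 7·4 + 8·4 + 12·2 = 84
  Quinn: 7·1 + 8·1 + 12·3 = 51
  Petrov: 7·2 + 8·0 + 12·0 = 14
  Okafor: 7·3 + 8·2 + 12·1 = 49
Rossi has the highest total.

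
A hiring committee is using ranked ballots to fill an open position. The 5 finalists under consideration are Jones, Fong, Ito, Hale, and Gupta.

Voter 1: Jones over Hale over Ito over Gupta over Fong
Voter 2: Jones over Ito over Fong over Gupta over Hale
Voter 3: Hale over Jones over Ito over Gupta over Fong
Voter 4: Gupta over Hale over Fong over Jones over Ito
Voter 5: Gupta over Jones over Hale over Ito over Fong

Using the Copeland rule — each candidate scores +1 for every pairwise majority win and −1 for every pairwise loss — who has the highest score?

Pairwise results:
  Jones vs Fong: Jones wins 4–1.
  Jones vs Ito: Jones wins 5–0.
  Jones vs Hale: Jones wins 3–2.
  Jones vs Gupta: Jones wins 3–2.
  Fong vs Ito: Ito wins 4–1.
  Fong vs Hale: Hale wins 4–1.
  Fong vs Gupta: Gupta wins 4–1.
  Ito vs Hale: Hale wins 4–1.
  Ito vs Gupta: Ito wins 3–2.
  Hale vs Gupta: Gupta wins 3–2.
Copeland scores (wins − losses):
  Jones: 4 − 0 = 4
  Fong: 0 − 4 = -4
  Ito: 2 − 2 = 0
  Hale: 2 − 2 = 0
  Gupta: 2 − 2 = 0
Jones has the best Copeland score.

Jones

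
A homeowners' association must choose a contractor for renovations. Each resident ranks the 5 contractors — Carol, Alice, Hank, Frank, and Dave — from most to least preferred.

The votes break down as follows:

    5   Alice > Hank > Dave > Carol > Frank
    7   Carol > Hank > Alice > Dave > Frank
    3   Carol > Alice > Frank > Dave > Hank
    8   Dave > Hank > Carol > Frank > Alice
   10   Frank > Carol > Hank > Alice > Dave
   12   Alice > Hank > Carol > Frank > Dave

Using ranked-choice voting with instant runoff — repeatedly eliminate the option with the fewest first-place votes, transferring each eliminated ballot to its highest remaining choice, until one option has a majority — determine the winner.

Round 1: Alice 17, Carol 10, Frank 10, Dave 8, Hank 0. Hank has the fewest and is eliminated.
Round 2: Alice 17, Carol 10, Frank 10, Dave 8. Dave has the fewest and is eliminated.
Round 3: Carol 18, Alice 17, Frank 10. Frank has the fewest and is eliminated.
Round 4: Carol 28, Alice 17. Carol has a majority.

Carol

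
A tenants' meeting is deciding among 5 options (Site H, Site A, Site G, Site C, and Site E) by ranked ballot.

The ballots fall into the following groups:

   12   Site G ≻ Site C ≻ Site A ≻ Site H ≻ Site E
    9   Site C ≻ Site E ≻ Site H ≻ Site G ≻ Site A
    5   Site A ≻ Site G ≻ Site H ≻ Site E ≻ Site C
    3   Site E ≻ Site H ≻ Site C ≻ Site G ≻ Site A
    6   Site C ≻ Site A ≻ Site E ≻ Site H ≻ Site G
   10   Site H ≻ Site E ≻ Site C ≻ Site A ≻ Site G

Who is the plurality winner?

First-place vote totals:
  Site H: 10
  Site A: 5
  Site G: 12
  Site C: 15
  Site E: 3
Site C has the most first-place votes.

Site C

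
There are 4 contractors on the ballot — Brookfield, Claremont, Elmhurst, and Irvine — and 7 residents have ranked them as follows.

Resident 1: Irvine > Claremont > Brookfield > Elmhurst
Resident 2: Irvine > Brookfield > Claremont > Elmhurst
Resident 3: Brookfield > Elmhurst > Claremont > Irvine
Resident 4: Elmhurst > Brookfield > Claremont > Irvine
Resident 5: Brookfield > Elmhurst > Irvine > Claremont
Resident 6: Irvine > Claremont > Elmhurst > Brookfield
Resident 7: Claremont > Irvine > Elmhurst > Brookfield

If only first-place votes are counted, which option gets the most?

First-place vote totals:
  Brookfield: 2
  Claremont: 1
  Elmhurst: 1
  Irvine: 3
Irvine has the most first-place votes.

Irvine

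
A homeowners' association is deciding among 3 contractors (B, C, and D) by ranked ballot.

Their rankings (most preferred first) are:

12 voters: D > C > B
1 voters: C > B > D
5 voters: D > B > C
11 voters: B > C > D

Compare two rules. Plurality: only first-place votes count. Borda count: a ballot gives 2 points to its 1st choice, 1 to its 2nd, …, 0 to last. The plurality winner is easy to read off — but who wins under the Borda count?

Plurality first-place counts: B 11, C 1, D 17 → D.
Borda totals: B 28, C 25, D 34 → D.

D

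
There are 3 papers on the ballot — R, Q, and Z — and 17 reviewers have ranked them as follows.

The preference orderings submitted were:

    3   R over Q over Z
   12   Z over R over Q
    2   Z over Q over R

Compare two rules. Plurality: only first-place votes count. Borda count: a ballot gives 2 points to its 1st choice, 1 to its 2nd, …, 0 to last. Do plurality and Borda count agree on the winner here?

Plurality first-place counts: R 3, Q 0, Z 14 → Z.
Borda totals: R 18, Q 5, Z 28 → Z.
The two rules agree on Z.

Yes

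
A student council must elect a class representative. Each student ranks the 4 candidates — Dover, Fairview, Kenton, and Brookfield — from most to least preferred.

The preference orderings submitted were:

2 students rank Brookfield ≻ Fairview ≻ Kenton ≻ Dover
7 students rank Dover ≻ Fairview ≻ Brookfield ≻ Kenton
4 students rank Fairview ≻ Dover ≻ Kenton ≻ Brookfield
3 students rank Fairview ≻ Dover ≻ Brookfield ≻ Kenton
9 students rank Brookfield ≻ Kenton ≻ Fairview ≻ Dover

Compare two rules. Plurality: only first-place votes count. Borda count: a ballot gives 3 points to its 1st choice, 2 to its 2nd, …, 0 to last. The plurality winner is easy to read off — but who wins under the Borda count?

Plurality first-place counts: Dover 7, Fairview 7, Kenton 0, Brookfield 11 → Brookfield.
Borda totals: Dover 35, Fairview 48, Kenton 24, Brookfield 43 → Fairview.

Fairview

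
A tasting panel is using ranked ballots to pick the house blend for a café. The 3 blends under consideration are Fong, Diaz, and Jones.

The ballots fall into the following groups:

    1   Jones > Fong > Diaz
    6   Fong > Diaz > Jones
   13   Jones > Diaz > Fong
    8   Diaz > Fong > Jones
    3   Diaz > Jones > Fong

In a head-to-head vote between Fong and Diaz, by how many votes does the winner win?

17

Ballots ranking Fong above Diaz: 1+6 = 7.
Ballots ranking Diaz above Fong: 13+8+3 = 24.
Diaz wins 24–7, a margin of 17.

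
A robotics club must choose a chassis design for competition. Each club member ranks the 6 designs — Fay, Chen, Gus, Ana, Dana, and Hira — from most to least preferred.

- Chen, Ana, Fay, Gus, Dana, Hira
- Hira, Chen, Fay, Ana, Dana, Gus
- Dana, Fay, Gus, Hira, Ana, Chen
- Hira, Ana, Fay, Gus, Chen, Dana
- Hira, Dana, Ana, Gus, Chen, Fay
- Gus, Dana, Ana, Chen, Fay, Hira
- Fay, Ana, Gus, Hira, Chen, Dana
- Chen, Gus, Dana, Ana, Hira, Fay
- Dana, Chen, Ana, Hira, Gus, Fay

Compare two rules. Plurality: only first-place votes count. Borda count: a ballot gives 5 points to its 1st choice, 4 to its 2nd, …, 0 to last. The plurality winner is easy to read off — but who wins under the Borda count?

Ana

Plurality first-place counts: Fay 1, Chen 2, Gus 1, Ana 0, Dana 2, Hira 3 → Hira.
Borda totals: Fay 19, Chen 23, Gus 22, Ana 26, Dana 23, Hira 22 → Ana.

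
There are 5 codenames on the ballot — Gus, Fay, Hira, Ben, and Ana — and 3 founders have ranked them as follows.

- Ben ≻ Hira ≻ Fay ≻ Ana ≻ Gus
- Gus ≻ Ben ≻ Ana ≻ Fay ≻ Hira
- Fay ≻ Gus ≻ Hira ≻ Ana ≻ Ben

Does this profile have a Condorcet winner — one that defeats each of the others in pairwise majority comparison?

Head-to-head results (3 voters total):
Gus vs Fay: Fay wins 2–1.
Gus vs Hira: Gus wins 2–1.
Gus vs Ben: Gus wins 2–1.
Gus vs Ana: Gus wins 2–1.
Fay vs Hira: Fay wins 2–1.
Fay vs Ben: Ben wins 2–1.
Fay vs Ana: Fay wins 2–1.
Hira vs Ben: Ben wins 2–1.
Hira vs Ana: Hira wins 2–1.
Ben vs Ana: Ben wins 2–1.
No candidate beats all others: Gus beats Ben beats Fay beats Gus, a majority cycle.

No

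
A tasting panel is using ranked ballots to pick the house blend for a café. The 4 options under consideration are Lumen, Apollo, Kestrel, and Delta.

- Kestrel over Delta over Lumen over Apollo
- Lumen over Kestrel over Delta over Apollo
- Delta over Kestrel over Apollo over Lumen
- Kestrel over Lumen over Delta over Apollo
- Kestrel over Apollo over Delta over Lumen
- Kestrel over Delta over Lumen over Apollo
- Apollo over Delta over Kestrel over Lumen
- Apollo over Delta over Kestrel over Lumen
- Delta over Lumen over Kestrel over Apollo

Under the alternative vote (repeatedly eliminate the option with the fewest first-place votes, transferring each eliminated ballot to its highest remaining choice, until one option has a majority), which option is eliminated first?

Lumen

Round 1: Kestrel 4, Apollo 2, Delta 2, Lumen 1. Lumen has the fewest and is eliminated.
Round 2: Kestrel 5, Apollo 2, Delta 2. Kestrel has a majority.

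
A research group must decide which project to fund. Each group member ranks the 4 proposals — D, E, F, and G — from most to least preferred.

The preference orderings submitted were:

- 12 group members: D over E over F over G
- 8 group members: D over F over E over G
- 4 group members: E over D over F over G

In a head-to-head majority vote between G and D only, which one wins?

D

Ballots ranking G above D: 0.
Ballots ranking D above G: 12+8+4 = 24.
D wins the head-to-head, 24–0.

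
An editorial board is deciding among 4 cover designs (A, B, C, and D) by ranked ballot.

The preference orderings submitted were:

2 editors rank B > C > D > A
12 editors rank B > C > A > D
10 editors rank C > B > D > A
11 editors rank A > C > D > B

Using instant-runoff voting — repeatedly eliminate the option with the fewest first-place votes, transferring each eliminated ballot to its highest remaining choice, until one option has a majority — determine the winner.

B

Round 1: B 14, A 11, C 10, D 0. D has the fewest and is eliminated.
Round 2: B 14, A 11, C 10. C has the fewest and is eliminated.
Round 3: B 24, A 11. B has a majority.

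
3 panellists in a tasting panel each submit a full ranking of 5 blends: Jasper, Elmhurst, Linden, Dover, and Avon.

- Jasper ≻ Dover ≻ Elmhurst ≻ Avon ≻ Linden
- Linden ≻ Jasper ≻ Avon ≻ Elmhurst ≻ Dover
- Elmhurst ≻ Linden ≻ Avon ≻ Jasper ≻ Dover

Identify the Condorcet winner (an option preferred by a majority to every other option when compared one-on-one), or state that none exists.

No Condorcet winner

Head-to-head results (3 voters total):
Jasper vs Elmhurst: Jasper wins 2–1.
Jasper vs Linden: Linden wins 2–1.
Jasper vs Dover: Jasper wins 3–0.
Jasper vs Avon: Jasper wins 2–1.
Elmhurst vs Linden: Elmhurst wins 2–1.
Elmhurst vs Dover: Elmhurst wins 2–1.
Elmhurst vs Avon: Elmhurst wins 2–1.
Linden vs Dover: Linden wins 2–1.
Linden vs Avon: Linden wins 2–1.
Dover vs Avon: Avon wins 2–1.
No candidate beats all others: Jasper beats Elmhurst beats Linden beats Jasper, a majority cycle.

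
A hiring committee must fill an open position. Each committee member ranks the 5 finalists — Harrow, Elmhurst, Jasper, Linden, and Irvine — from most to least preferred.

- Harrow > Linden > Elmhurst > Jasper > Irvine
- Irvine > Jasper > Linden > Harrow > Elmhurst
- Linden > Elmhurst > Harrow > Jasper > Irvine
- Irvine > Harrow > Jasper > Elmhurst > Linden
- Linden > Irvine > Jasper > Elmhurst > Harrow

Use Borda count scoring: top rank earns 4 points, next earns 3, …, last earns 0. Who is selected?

Linden

Borda scores:
  Harrow: 4 + 1 + 2 + 3 + 0 = 10
  Elmhurst: 2 + 0 + 3 + 1 + 1 = 7
  Jasper: 1 + 3 + 1 + 2 + 2 = 9
  Linden: 3 + 2 + 4 + 0 + 4 = 13
  Irvine: 0 + 4 + 0 + 4 + 3 = 11
Linden has the highest total.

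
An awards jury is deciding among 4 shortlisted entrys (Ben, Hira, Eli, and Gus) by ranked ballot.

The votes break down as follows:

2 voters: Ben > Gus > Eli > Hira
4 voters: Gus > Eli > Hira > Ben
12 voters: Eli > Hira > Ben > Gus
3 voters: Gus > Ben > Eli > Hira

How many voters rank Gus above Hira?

9

Ballots ranking Gus above Hira: 2+4+3 = 9.
Ballots ranking Hira above Gus: 12.
So 9 of 21 voters prefer Gus to Hira.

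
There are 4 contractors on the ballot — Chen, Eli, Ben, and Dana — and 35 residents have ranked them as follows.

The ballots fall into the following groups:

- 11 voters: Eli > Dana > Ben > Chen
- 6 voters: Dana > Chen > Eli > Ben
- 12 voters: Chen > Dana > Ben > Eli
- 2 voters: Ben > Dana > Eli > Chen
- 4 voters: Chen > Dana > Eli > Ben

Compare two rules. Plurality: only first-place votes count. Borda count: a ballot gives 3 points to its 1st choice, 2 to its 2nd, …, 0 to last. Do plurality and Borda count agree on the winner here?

Plurality first-place counts: Chen 16, Eli 11, Ben 2, Dana 6 → Chen.
Borda totals: Chen 60, Eli 45, Ben 29, Dana 76 → Dana.
The two rules disagree: plurality picks Chen, Borda picks Dana.

No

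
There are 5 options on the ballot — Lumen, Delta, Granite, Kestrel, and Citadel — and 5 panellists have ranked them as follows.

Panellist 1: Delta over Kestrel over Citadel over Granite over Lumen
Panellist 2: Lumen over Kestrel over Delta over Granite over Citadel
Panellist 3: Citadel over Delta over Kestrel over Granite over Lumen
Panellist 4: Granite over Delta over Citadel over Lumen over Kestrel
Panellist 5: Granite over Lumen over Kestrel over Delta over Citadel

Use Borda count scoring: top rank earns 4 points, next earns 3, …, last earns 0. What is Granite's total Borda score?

Borda scores:
  Lumen: 0 + 4 + 0 + 1 + 3 = 8
  Delta: 4 + 2 + 3 + 3 + 1 = 13
  Granite: 1 + 1 + 1 + 4 + 4 = 11
  Kestrel: 3 + 3 + 2 + 0 + 2 = 10
  Citadel: 2 + 0 + 4 + 2 + 0 = 8

11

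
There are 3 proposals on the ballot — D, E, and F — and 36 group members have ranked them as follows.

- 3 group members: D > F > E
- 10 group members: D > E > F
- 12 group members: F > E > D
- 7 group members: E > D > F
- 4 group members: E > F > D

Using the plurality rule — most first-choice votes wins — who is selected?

D

First-place vote totals:
  D: 13
  E: 11
  F: 12
D has the most first-place votes.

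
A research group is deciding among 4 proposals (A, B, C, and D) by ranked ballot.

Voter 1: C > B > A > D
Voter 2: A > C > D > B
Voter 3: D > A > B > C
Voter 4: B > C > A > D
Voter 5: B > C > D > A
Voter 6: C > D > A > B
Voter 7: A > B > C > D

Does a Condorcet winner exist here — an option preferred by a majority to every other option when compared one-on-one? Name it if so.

None — there is no Condorcet winner

Head-to-head results (7 voters total):
A vs B: A wins 4–3.
A vs C: C wins 4–3.
A vs D: A wins 4–3.
B vs C: B wins 4–3.
B vs D: B wins 4–3.
C vs D: C wins 6–1.
No candidate beats all others: A beats B beats C beats A, a majority cycle.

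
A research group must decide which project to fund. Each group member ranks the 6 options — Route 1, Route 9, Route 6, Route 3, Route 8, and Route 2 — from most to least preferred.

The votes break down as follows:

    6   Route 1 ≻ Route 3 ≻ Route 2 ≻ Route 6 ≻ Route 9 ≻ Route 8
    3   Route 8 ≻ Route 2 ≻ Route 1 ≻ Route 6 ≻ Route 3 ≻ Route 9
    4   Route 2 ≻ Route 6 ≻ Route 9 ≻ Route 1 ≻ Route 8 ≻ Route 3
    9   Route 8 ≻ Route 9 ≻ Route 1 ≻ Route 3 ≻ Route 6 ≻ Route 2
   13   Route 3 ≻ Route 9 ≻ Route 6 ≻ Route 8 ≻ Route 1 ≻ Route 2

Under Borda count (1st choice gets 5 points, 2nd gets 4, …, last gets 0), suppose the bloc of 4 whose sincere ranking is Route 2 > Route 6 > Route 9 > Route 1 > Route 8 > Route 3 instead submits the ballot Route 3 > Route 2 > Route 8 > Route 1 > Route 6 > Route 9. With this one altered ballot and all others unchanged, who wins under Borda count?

Route 3

Borda totals with the altered ballot: Route 1 87, Route 9 94, Route 6 70, Route 3 130, Route 8 98, Route 2 46.
The winner is unchanged: still Route 3.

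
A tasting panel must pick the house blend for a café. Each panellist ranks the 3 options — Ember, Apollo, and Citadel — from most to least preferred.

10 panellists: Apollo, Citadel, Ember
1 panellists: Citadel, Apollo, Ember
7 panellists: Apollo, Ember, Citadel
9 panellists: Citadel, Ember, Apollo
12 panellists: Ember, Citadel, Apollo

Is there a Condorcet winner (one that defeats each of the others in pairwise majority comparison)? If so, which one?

Head-to-head results (39 voters total):
Ember vs Apollo: Ember wins 21–18.
Ember vs Citadel: Citadel wins 20–19.
Apollo vs Citadel: Citadel wins 22–17.
Citadel beats each rival — Ember (20–19), Apollo (22–17) — so Citadel is the Condorcet winner.

Citadel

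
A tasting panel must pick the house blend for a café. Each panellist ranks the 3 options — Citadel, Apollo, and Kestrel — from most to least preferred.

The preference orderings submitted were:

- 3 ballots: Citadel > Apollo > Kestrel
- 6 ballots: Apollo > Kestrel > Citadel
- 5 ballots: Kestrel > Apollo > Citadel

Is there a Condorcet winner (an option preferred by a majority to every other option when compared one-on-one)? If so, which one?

Head-to-head results (14 voters total):
Citadel vs Apollo: Apollo wins 11–3.
Citadel vs Kestrel: Kestrel wins 11–3.
Apollo vs Kestrel: Apollo wins 9–5.
Apollo beats each rival — Citadel (11–3), Kestrel (9–5) — so Apollo is the Condorcet winner.

Apollo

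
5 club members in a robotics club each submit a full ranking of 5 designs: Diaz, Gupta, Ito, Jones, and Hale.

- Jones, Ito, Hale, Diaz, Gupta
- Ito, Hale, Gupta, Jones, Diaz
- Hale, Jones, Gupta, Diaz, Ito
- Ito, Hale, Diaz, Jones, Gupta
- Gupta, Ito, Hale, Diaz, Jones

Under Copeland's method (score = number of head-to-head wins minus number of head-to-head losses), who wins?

Ito

Pairwise results:
  Diaz vs Gupta: Gupta wins 3–2.
  Diaz vs Ito: Ito wins 4–1.
  Diaz vs Jones: Jones wins 3–2.
  Diaz vs Hale: Hale wins 5–0.
  Gupta vs Ito: Ito wins 3–2.
  Gupta vs Jones: Jones wins 3–2.
  Gupta vs Hale: Hale wins 4–1.
  Ito vs Jones: Ito wins 3–2.
  Ito vs Hale: Ito wins 4–1.
  Jones vs Hale: Hale wins 4–1.
Copeland scores (wins − losses):
  Diaz: 0 − 4 = -4
  Gupta: 1 − 3 = -2
  Ito: 4 − 0 = 4
  Jones: 2 − 2 = 0
  Hale: 3 − 1 = 2
Ito has the best Copeland score.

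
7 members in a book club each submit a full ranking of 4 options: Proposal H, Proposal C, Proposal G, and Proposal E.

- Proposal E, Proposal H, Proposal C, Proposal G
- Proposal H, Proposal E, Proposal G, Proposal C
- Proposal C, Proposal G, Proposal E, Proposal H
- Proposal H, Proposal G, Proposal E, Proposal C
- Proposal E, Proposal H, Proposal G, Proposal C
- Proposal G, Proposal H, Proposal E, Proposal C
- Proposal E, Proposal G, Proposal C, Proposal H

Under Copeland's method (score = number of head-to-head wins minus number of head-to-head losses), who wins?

Pairwise results:
  Proposal H vs Proposal C: Proposal H wins 5–2.
  Proposal H vs Proposal G: Proposal H wins 4–3.
  Proposal H vs Proposal E: Proposal E wins 4–3.
  Proposal C vs Proposal G: Proposal G wins 5–2.
  Proposal C vs Proposal E: Proposal E wins 6–1.
  Proposal G vs Proposal E: Proposal E wins 4–3.
Copeland scores (wins − losses):
  Proposal H: 2 − 1 = 1
  Proposal C: 0 − 3 = -3
  Proposal G: 1 − 2 = -1
  Proposal E: 3 − 0 = 3
Proposal E has the best Copeland score.

Proposal E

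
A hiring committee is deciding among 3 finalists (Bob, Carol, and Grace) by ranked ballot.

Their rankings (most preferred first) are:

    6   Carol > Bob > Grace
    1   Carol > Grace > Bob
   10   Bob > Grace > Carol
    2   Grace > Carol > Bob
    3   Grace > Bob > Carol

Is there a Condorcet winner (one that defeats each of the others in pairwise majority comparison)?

Yes

Head-to-head results (22 voters total):
Bob vs Carol: Bob wins 13–9.
Bob vs Grace: Bob wins 16–6.
Carol vs Grace: Grace wins 15–7.
Bob beats each rival — Carol (13–9), Grace (16–6) — so Bob is the Condorcet winner.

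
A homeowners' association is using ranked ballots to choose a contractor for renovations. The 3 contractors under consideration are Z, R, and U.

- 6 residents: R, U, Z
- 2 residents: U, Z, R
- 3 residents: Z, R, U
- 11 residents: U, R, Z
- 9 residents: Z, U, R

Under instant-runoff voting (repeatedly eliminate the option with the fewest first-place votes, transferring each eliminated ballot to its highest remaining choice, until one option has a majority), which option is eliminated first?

R

Round 1: U 13, Z 12, R 6. R has the fewest and is eliminated.
Round 2: U 19, Z 12. U has a majority.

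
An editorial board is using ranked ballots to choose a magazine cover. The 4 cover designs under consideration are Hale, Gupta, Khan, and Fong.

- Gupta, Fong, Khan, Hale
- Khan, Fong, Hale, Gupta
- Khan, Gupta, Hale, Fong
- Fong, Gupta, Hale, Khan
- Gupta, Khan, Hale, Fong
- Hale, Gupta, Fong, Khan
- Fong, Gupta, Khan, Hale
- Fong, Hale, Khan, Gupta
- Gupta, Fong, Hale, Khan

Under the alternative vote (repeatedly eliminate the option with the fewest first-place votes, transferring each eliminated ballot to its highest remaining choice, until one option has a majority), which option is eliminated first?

Round 1: Gupta 3, Fong 3, Khan 2, Hale 1. Hale has the fewest and is eliminated.
Round 2: Gupta 4, Fong 3, Khan 2. Khan has the fewest and is eliminated.
Round 3: Gupta 5, Fong 4. Gupta has a majority.

Hale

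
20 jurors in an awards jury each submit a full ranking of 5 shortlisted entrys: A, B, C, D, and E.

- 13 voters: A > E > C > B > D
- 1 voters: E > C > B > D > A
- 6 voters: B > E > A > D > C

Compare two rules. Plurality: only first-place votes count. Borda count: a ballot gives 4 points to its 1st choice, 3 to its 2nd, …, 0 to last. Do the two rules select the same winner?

Yes

Plurality first-place counts: A 13, B 6, C 0, D 0, E 1 → A.
Borda totals: A 64, B 39, C 29, D 7, E 61 → A.
The two rules agree on A.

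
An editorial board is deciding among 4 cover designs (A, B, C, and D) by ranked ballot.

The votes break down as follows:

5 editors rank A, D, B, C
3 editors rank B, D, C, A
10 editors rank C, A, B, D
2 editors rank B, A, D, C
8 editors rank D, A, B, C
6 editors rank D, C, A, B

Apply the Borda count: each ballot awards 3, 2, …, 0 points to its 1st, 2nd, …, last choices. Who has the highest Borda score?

A

Borda scores:
  A: 5·3 + 3·0 + 10·2 + 2·2 + 8·2 + 6·1 = 61
  B: 5·1 + 3·3 + 10·1 + 2·3 + 8·1 + 6·0 = 38
  C: 5·0 + 3·1 + 10·3 + 2·0 + 8·0 + 6·2 = 45
  D: 5·2 + 3·2 + 10·0 + 2·1 + 8·3 + 6·3 = 60
A has the highest total.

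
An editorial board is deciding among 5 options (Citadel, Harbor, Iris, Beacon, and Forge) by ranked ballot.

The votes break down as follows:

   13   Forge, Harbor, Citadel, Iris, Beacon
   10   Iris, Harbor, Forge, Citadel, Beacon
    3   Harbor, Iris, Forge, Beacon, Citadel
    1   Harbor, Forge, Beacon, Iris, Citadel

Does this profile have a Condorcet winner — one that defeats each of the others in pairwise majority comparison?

Yes

Head-to-head results (27 voters total):
Citadel vs Harbor: Harbor wins 27–0.
Citadel vs Iris: Iris wins 14–13.
Citadel vs Beacon: Citadel wins 23–4.
Citadel vs Forge: Forge wins 27–0.
Harbor vs Iris: Harbor wins 17–10.
Harbor vs Beacon: Harbor wins 27–0.
Harbor vs Forge: Harbor wins 14–13.
Iris vs Beacon: Iris wins 26–1.
Iris vs Forge: Forge wins 14–13.
Beacon vs Forge: Forge wins 27–0.
Harbor beats each rival — Citadel (27–0), Iris (17–10), Beacon (27–0), Forge (14–13) — so Harbor is the Condorcet winner.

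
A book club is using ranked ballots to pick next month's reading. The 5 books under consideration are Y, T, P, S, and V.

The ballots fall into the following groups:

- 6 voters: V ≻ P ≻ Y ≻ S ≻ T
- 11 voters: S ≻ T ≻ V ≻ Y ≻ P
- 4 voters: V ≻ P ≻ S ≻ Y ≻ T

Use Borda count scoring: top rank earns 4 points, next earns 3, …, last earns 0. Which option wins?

Borda scores:
  Y: 6·2 + 11·1 + 4·1 = 27
  T: 6·0 + 11·3 + 4·0 = 33
  P: 6·3 + 11·0 + 4·3 = 30
  S: 6·1 + 11·4 + 4·2 = 58
  V: 6·4 + 11·2 + 4·4 = 62
V has the highest total.

V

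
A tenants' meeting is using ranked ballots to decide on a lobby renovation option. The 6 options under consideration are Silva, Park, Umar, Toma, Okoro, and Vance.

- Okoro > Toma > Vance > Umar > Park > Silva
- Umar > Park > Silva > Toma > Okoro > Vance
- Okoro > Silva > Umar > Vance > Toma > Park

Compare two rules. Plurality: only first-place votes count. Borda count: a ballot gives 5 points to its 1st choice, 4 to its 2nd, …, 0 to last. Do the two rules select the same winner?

Yes

Plurality first-place counts: Silva 0, Park 0, Umar 1, Toma 0, Okoro 2, Vance 0 → Okoro.
Borda totals: Silva 7, Park 5, Umar 10, Toma 7, Okoro 11, Vance 5 → Okoro.
The two rules agree on Okoro.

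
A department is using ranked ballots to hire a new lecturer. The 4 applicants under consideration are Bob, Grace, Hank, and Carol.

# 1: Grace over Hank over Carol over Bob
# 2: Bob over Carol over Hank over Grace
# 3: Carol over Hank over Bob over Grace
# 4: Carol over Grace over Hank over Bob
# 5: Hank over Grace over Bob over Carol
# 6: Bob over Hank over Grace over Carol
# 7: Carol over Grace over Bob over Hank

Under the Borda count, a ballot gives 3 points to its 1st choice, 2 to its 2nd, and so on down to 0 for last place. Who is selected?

Borda scores:
  Bob: 0 + 3 + 1 + 0 + 1 + 3 + 1 = 9
  Grace: 3 + 0 + 0 + 2 + 2 + 1 + 2 = 10
  Hank: 2 + 1 + 2 + 1 + 3 + 2 + 0 = 11
  Carol: 1 + 2 + 3 + 3 + 0 + 0 + 3 = 12
Carol has the highest total.

Carol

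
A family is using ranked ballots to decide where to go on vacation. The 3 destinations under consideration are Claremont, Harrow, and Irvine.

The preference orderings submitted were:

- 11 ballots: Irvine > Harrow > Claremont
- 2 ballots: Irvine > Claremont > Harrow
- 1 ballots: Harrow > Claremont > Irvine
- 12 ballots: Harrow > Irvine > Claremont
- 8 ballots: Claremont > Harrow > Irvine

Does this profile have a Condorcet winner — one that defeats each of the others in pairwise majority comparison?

Yes

Head-to-head results (34 voters total):
Claremont vs Harrow: Harrow wins 24–10.
Claremont vs Irvine: Irvine wins 25–9.
Harrow vs Irvine: Harrow wins 21–13.
Harrow beats each rival — Claremont (24–10), Irvine (21–13) — so Harrow is the Condorcet winner.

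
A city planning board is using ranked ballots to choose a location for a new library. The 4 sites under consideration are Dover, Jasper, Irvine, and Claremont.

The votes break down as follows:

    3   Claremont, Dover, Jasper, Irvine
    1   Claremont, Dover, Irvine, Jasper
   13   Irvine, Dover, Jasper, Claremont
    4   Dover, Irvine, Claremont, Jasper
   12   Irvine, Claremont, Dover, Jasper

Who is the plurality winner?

First-place vote totals:
  Dover: 4
  Jasper: 0
  Irvine: 25
  Claremont: 4
Irvine has the most first-place votes.

Irvine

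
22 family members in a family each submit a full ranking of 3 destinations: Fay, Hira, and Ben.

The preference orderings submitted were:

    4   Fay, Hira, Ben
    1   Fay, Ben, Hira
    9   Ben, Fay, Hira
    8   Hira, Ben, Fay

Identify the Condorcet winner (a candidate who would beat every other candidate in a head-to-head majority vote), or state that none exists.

No Condorcet winner

Head-to-head results (22 voters total):
Fay vs Hira: Fay wins 14–8.
Fay vs Ben: Ben wins 17–5.
Hira vs Ben: Hira wins 12–10.
No candidate beats all others: Fay beats Hira beats Ben beats Fay, a majority cycle.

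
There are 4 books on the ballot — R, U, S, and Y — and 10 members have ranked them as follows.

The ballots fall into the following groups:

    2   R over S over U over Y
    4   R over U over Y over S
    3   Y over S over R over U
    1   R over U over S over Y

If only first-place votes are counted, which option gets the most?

First-place vote totals:
  R: 7
  U: 0
  S: 0
  Y: 3
R has the most first-place votes.

R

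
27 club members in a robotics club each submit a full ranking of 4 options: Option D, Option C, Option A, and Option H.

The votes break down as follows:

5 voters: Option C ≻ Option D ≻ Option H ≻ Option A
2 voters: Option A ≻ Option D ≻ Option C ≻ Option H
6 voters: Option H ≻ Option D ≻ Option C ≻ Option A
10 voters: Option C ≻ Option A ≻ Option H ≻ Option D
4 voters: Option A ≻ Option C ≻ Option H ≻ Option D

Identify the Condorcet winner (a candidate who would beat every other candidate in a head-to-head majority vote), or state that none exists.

Head-to-head results (27 voters total):
Option D vs Option C: Option C wins 19–8.
Option D vs Option A: Option A wins 16–11.
Option D vs Option H: Option H wins 20–7.
Option C vs Option A: Option C wins 21–6.
Option C vs Option H: Option C wins 21–6.
Option A vs Option H: Option A wins 16–11.
Option C beats each rival — Option D (19–8), Option A (21–6), Option H (21–6) — so Option C is the Condorcet winner.

Option C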